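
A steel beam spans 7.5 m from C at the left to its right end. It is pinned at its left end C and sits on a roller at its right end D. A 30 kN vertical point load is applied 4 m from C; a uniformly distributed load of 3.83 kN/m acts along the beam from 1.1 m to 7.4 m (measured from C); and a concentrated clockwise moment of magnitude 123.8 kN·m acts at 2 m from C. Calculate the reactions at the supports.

Resultant of the distributed load: 3.83 × 6.3 = 24.129 kN at 4.25 m from C.
Moments about C: D_y·7.5 − 30·4 − (3.83·6.3)·4.25 − 123.8 = 0 → D_y = 346.34825/7.5 = 46.1798 ≈ 46.18 kN.
ΣF_y = 0: C_y + 46.1798 − 30 − 3.83·6.3 = 0 → C_y = 7.949 kN.
ΣF_x = 0: no horizontal applied forces, so C_x = 0.

C_x = 0, C_y = 7.949 kN, D_y = 46.18 kN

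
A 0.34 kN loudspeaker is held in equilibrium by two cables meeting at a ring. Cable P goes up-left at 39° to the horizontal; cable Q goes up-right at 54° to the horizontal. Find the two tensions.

T_P = 0.2001 kN, T_Q = 0.2646 kN

ΣF_x = 0: −T_P·cos39° + T_Q·cos54° = 0 → T_Q = 1.32216·T_P.
ΣF_y = 0: T_P·sin39° + T_Q·sin54° = 0.34.
Substitute: T_P·(0.62932 + 1.32216·0.809017) = 0.34 → T_P = 0.200121 ≈ 0.2001 kN.
Then T_Q = 1.32216 × 0.200121 = 0.2646 kN.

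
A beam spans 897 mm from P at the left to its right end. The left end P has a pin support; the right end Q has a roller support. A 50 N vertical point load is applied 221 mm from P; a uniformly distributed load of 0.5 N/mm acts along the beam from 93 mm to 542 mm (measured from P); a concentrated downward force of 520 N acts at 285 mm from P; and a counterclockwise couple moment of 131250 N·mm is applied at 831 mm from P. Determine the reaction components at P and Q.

Resultant of the distributed load: 0.5 × 449 = 224.5 N at 317.5 mm from P.
ΣM about P: Q_y·897 − 50·221 − (0.5·449)·317.5 − 520·285 + 131250 = 0 → Q_y = 99278.75/897 = 110.679 ≈ 110.7 N.
ΣF_y = 0: P_y + 110.679 − 50 − 0.5·449 − 520 = 0 → P_y = 683.8 N.
ΣF_x = 0: no horizontal applied forces, so P_x = 0.

P_x = 0, P_y = 683.8 N, Q_y = 110.7 N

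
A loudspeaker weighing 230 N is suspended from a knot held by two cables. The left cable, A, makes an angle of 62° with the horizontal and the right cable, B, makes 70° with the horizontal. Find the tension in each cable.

ΣF_x = 0: −T_A·cos62° + T_B·cos70° = 0 → T_B = 1.37264·T_A.
ΣF_y = 0: T_A·sin62° + T_B·sin70° = 230.
Substitute: T_A·(0.882948 + 1.37264·0.939693) = 230 → T_A = 105.854 ≈ 105.9 N.
Then T_B = 1.37264 × 105.854 = 145.3 N.

T_A = 105.9 N, T_B = 145.3 N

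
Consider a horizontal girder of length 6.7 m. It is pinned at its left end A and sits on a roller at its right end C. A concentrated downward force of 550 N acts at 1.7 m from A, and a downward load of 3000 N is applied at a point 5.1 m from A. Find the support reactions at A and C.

Moments about A: C_y·6.7 − 550·1.7 − 3000·5.1 = 0 → C_y = 16235/6.7 = 2423.13 ≈ 2423 N.
ΣF_y = 0: A_y + 2423.13 − 550 − 3000 = 0 → A_y = 1127 N.
ΣF_x = 0: no horizontal applied forces, so A_x = 0.

A_x = 0, A_y = 1127 N, C_y = 2423 N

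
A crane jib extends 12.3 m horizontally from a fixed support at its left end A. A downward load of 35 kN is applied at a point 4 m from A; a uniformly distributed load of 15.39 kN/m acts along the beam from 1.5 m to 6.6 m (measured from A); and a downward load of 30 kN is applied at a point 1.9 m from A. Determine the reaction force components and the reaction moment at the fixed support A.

A_x = 0, A_y = 143.5 kN, M_A = 514.9 kN·m

Resultant of the distributed load: 15.39 × 5.1 = 78.489 kN at 4.05 m from A.
ΣF_x = 0: A_x = 0.
ΣF_y = 0: A_y − 35 − 15.39·5.1 − 30 = 0 → A_y = 143.5 kN.
ΣM about A: M_A − 35·4 − (15.39·5.1)·4.05 − 30·1.9 = 0 → M_A = 514.9 kN·m.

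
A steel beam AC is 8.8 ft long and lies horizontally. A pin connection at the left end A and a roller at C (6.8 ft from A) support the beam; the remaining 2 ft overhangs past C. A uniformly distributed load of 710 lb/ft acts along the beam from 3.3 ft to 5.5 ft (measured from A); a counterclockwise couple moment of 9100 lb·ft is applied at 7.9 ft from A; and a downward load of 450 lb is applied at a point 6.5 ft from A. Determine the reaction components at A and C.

A_x = 0, A_y = 1909 lb, C_y = 102.6 lb

Resultant of the distributed load: 710 × 2.2 = 1562 lb at 4.4 ft from A.
Moments about A: C_y·6.8 − (710·2.2)·4.4 + 9100 − 450·6.5 = 0 → C_y = 697.8/6.8 = 102.618 ≈ 102.6 lb.
ΣF_y = 0: A_y + 102.618 − 710·2.2 − 450 = 0 → A_y = 1909 lb.
ΣF_x = 0: no horizontal applied forces, so A_x = 0.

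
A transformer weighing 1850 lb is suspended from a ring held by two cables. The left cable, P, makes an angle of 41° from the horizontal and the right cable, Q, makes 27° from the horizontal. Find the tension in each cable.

ΣF_x = 0: −T_P·cos41° + T_Q·cos27° = 0 → T_Q = 0.84703·T_P.
ΣF_y = 0: T_P·sin41° + T_Q·sin27° = 1850.
Substitute: T_P·(0.656059 + 0.84703·0.45399) = 1850 → T_P = 1777.82 ≈ 1778 lb.
Then T_Q = 0.84703 × 1777.82 = 1506 lb.

T_P = 1778 lb, T_Q = 1506 lb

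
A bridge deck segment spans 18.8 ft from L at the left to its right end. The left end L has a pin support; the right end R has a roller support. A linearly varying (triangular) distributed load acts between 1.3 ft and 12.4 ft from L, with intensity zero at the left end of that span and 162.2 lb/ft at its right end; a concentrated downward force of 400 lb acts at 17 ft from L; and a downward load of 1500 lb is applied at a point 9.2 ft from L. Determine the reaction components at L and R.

Resultant of the triangular load: ½ × 162.2 × 11.1 = 900.21 lb, acting at 8.7 ft from L (one-third of the span from the peak).
Moments about L: R_y·18.8 − (½·162.2·11.1)·8.7 − 400·17 − 1500·9.2 = 0 → R_y = 28431.827/18.8 = 1512.33 ≈ 1512 lb.
ΣF_y = 0: L_y + 1512.33 − ½·162.2·11.1 − 400 − 1500 = 0 → L_y = 1288 lb.
ΣF_x = 0: no horizontal applied forces, so L_x = 0.

L_x = 0, L_y = 1288 lb, R_y = 1512 lb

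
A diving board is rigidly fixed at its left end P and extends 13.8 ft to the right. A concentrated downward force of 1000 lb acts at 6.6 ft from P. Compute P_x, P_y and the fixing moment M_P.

ΣF_x = 0: P_x = 0.
ΣF_y = 0: P_y − 1000 = 0 → P_y = 1000 lb.
ΣM about P: M_P − 1000·6.6 = 0 → M_P = 6600 lb·ft.

P_x = 0, P_y = 1000 lb, M_P = 6600 lb·ft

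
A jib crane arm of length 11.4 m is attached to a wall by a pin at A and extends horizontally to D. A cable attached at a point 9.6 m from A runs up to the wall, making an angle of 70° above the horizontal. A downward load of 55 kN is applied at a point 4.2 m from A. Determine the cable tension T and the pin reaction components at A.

T = 25.61 kN, A_x = 8.758 kN, A_y = 30.94 kN

ΣM about A: T·sin70°·9.6 − 55·4.2 = 0 → T = 231/(9.6·0.939693) = 25.6068 ≈ 25.61 kN.
ΣF_x = 0: A_x − T·cos70° = 0 → A_x = 25.6068 × 0.34202 = 8.758 kN.
ΣF_y = 0: A_y + T·sin70° − 55 = 0 → A_y = 55 − 25.6068 × 0.939693 = 30.94 kN.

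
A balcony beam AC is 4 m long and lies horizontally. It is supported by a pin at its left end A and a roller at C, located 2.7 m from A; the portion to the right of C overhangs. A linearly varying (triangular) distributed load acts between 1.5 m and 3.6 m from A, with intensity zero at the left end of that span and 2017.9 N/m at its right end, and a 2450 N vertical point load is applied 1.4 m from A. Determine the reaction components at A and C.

Resultant of the triangular load: ½ × 2017.9 × 2.1 = 2118.795 N, acting at 2.9 m from A (one-third of the span from the peak).
Moments about A: C_y·2.7 − (½·2017.9·2.1)·2.9 − 2450·1.4 = 0 → C_y = 9574.5055/2.7 = 3546.11 ≈ 3546 N.
ΣF_y = 0: A_y + 3546.11 − ½·2017.9·2.1 − 2450 = 0 → A_y = 1023 N.
ΣF_x = 0: no horizontal applied forces, so A_x = 0.

A_x = 0, A_y = 1023 N, C_y = 3546 N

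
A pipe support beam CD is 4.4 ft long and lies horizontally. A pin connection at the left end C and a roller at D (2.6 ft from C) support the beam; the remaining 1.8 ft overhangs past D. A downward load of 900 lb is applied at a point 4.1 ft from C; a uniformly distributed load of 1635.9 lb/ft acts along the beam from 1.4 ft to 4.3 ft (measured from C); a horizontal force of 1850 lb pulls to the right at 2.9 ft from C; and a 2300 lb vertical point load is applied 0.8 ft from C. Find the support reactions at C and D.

Resultant of the distributed load: 1635.9 × 2.9 = 4744.11 lb at 2.85 ft from C.
Moments about C: D_y·2.6 − 900·4.1 − (1635.9·2.9)·2.85 − 2300·0.8 = 0 → D_y = 19050.7135/2.6 = 7327.2 ≈ 7327 lb.
ΣF_y = 0: C_y + 7327.2 − 900 − 1635.9·2.9 − 2300 = 0 → C_y = 616.9 lb.
ΣF_x = 0: C_x + 1850 = 0 → C_x = -1850 lb.

C_x = -1850 lb, C_y = 616.9 lb, D_y = 7327 lb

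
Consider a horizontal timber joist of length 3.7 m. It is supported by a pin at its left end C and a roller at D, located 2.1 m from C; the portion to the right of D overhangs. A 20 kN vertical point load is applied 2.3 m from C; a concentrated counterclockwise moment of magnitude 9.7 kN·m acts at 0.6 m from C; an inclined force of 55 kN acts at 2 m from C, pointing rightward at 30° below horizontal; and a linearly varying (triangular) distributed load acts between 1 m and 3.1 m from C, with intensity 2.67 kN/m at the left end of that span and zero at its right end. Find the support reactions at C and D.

C_x = -47.63 kN, C_y = 4.558 kN, D_y = 45.75 kN

Resultant of the triangular load: ½ × 2.67 × 2.1 = 2.8035 kN, acting at 1.7 m from C (one-third of the span from the peak).
Moments about C: D_y·2.1 − 20·2.3 + 9.7 − 55·sin30°·2 − (½·2.67·2.1)·1.7 = 0 → D_y = 96.06595/2.1 = 45.7457 ≈ 45.75 kN.
ΣF_y = 0: C_y + 45.7457 − 20 − 55·sin30° − ½·2.67·2.1 = 0 → C_y = 4.558 kN.
ΣF_x = 0: C_x + 55·cos30° = 0 → C_x = -47.63 kN.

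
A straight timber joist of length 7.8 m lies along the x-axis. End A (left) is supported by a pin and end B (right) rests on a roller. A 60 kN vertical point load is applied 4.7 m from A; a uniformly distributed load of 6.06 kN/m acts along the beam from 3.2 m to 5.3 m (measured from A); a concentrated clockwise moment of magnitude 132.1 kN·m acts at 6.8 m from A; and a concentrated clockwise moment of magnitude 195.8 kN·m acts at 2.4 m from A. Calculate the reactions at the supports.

A_x = 0, A_y = -12.40 kN, B_y = 85.13 kN

Resultant of the distributed load: 6.06 × 2.1 = 12.726 kN at 4.25 m from A.
ΣM about A: B_y·7.8 − 60·4.7 − (6.06·2.1)·4.25 − 132.1 − 195.8 = 0 → B_y = 663.9855/7.8 = 85.1263 ≈ 85.13 kN.
ΣF_y = 0: A_y + 85.1263 − 60 − 6.06·2.1 = 0 → A_y = -12.40 kN.
ΣF_x = 0: no horizontal applied forces, so A_x = 0.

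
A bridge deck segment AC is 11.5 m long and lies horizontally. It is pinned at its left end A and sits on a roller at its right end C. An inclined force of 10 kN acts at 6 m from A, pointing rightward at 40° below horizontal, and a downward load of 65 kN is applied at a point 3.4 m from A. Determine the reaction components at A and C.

Taking moments about A: C_y·11.5 − 10·sin40°·6 − 65·3.4 = 0 → C_y = 259.567/11.5 = 22.571 ≈ 22.57 kN.
ΣF_y = 0: A_y + 22.571 − 10·sin40° − 65 = 0 → A_y = 48.86 kN.
ΣF_x = 0: A_x + 10·cos40° = 0 → A_x = -7.660 kN.

A_x = -7.660 kN, A_y = 48.86 kN, C_y = 22.57 kN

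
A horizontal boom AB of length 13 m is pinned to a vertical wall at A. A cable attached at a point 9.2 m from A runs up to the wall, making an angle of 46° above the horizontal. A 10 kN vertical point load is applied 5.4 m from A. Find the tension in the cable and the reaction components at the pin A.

ΣM about A: T·sin46°·9.2 − 10·5.4 = 0 → T = 54/(9.2·0.71934) = 8.15965 ≈ 8.160 kN.
ΣF_x = 0: A_x − T·cos46° = 0 → A_x = 8.15965 × 0.694658 = 5.668 kN.
ΣF_y = 0: A_y + T·sin46° − 10 = 0 → A_y = 10 − 8.15965 × 0.71934 = 4.130 kN.

T = 8.160 kN, A_x = 5.668 kN, A_y = 4.130 kN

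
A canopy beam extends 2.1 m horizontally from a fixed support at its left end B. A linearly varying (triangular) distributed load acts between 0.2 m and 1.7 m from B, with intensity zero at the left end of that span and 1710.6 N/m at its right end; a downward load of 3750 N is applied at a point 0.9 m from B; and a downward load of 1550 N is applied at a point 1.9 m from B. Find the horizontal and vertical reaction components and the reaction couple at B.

Resultant of the triangular load: ½ × 1710.6 × 1.5 = 1282.95 N, acting at 1.2 m from B (one-third of the span from the peak).
ΣF_x = 0: B_x = 0.
ΣF_y = 0: B_y − ½·1710.6·1.5 − 3750 − 1550 = 0 → B_y = 6583 N.
ΣM about B: M_B − (½·1710.6·1.5)·1.2 − 3750·0.9 − 1550·1.9 = 0 → M_B = 7860 N·m.

B_x = 0, B_y = 6583 N, M_B = 7860 N·m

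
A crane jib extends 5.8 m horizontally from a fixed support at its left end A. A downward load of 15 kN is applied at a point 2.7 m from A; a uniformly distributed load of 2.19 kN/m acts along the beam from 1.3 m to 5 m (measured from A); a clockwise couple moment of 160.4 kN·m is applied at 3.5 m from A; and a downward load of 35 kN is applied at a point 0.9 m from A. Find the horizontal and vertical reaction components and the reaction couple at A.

Resultant of the distributed load: 2.19 × 3.7 = 8.103 kN at 3.15 m from A.
ΣF_x = 0: A_x = 0.
ΣF_y = 0: A_y − 15 − 2.19·3.7 − 35 = 0 → A_y = 58.10 kN.
ΣM about A: M_A − 15·2.7 − (2.19·3.7)·3.15 − 160.4 − 35·0.9 = 0 → M_A = 257.9 kN·m.

A_x = 0, A_y = 58.10 kN, M_A = 257.9 kN·m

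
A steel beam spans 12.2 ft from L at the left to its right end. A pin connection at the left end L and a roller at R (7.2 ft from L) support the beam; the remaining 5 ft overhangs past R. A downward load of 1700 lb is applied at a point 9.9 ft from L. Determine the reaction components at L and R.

L_x = 0, L_y = -637.5 lb, R_y = 2338 lb

Moments about L: R_y·7.2 − 1700·9.9 = 0 → R_y = 16830/7.2 = 2337.5 ≈ 2338 lb.
ΣF_y = 0: L_y + 2337.5 − 1700 = 0 → L_y = -637.5 lb.
ΣF_x = 0: no horizontal applied forces, so L_x = 0.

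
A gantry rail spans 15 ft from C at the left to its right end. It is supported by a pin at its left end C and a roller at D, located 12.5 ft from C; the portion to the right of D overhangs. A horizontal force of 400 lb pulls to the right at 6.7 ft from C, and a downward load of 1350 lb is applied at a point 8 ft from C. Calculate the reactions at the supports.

C_x = -400.0 lb, C_y = 486.0 lb, D_y = 864.0 lb

Moments about C: D_y·12.5 − 1350·8 = 0 → D_y = 10800/12.5 = 864.0 lb.
ΣF_y = 0: C_y + 864 − 1350 = 0 → C_y = 486.0 lb.
ΣF_x = 0: C_x + 400 = 0 → C_x = -400.0 lb.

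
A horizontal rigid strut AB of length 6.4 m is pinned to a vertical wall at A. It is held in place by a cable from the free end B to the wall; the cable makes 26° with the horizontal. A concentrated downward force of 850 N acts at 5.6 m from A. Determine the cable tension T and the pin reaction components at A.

ΣM about A: T·sin26°·6.4 − 850·5.6 = 0 → T = 4760/(6.4·0.438371) = 1696.62 ≈ 1697 N.
ΣF_x = 0: A_x − T·cos26° = 0 → A_x = 1696.62 × 0.898794 = 1525 N.
ΣF_y = 0: A_y + T·sin26° − 850 = 0 → A_y = 850 − 1696.62 × 0.438371 = 106.3 N.

T = 1697 N, A_x = 1525 N, A_y = 106.3 N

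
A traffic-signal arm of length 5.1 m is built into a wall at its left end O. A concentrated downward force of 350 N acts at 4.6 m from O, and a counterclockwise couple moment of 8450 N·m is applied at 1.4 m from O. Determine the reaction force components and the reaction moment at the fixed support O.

ΣF_x = 0: O_x = 0.
ΣF_y = 0: O_y − 350 = 0 → O_y = 350.0 N.
ΣM about O: M_O − 350·4.6 + 8450 = 0 → M_O = -6840 N·m.

O_x = 0, O_y = 350.0 N, M_O = -6840 N·m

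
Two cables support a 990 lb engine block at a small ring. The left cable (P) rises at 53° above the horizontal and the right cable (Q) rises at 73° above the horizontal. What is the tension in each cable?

ΣF_x = 0: −T_P·cos53° + T_Q·cos73° = 0 → T_Q = 2.05839·T_P.
ΣF_y = 0: T_P·sin53° + T_Q·sin73° = 990.
Substitute: T_P·(0.798636 + 2.05839·0.956305) = 990 → T_P = 357.777 ≈ 357.8 lb.
Then T_Q = 2.05839 × 357.777 = 736.4 lb.

T_P = 357.8 lb, T_Q = 736.4 lb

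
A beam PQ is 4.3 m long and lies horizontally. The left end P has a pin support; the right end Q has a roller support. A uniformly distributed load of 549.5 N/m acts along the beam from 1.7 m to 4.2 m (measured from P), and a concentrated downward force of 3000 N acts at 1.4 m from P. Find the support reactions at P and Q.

Resultant of the distributed load: 549.5 × 2.5 = 1373.75 N at 2.95 m from P.
Moments about P: Q_y·4.3 − (549.5·2.5)·2.95 − 3000·1.4 = 0 → Q_y = 8252.5625/4.3 = 1919.2 ≈ 1919 N.
ΣF_y = 0: P_y + 1919.2 − 549.5·2.5 − 3000 = 0 → P_y = 2455 N.
ΣF_x = 0: no horizontal applied forces, so P_x = 0.

P_x = 0, P_y = 2455 N, Q_y = 1919 N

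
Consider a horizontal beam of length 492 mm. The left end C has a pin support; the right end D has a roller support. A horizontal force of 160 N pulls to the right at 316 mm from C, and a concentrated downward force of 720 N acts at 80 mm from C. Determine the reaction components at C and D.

C_x = -160.0 N, C_y = 602.9 N, D_y = 117.1 N

ΣM about C: D_y·492 − 720·80 = 0 → D_y = 57600/492 = 117.073 ≈ 117.1 N.
ΣF_y = 0: C_y + 117.073 − 720 = 0 → C_y = 602.9 N.
ΣF_x = 0: C_x + 160 = 0 → C_x = -160.0 N.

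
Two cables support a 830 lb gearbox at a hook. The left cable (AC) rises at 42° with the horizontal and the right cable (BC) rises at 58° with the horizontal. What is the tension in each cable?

T_AC = 446.6 lb, T_BC = 626.3 lb

ΣF_x = 0: −T_AC·cos42° + T_BC·cos58° = 0 → T_BC = 1.40237·T_AC.
ΣF_y = 0: T_AC·sin42° + T_BC·sin58° = 830.
Substitute: T_AC·(0.669131 + 1.40237·0.848048) = 830 → T_AC = 446.619 ≈ 446.6 lb.
Then T_BC = 1.40237 × 446.619 = 626.3 lb.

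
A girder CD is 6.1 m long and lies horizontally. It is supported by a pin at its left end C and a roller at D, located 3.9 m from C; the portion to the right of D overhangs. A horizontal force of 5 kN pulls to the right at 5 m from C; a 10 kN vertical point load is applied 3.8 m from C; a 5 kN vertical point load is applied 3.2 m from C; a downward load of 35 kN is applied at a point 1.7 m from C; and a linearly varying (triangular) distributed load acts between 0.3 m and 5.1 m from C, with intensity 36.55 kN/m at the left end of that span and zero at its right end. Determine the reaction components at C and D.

C_x = -5.000 kN, C_y = 65.88 kN, D_y = 71.84 kN

Resultant of the triangular load: ½ × 36.55 × 4.8 = 87.72 kN, acting at 1.9 m from C (one-third of the span from the peak).
ΣM about C: D_y·3.9 − 10·3.8 − 5·3.2 − 35·1.7 − (½·36.55·4.8)·1.9 = 0 → D_y = 280.168/3.9 = 71.8379 ≈ 71.84 kN.
ΣF_y = 0: C_y + 71.8379 − 10 − 5 − 35 − ½·36.55·4.8 = 0 → C_y = 65.88 kN.
ΣF_x = 0: C_x + 5 = 0 → C_x = -5.000 kN.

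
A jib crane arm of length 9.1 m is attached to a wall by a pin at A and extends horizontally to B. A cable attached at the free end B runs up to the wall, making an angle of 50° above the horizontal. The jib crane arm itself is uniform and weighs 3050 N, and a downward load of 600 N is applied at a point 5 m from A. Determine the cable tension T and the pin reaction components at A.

ΣM about A: T·sin50°·9.1 − 3050·4.55 − 600·5 = 0 → T = 16877.5/(9.1·0.766044) = 2421.1 ≈ 2421 N.
ΣF_x = 0: A_x − T·cos50° = 0 → A_x = 2421.1 × 0.642788 = 1556 N.
ΣF_y = 0: A_y + T·sin50° − 3050 − 600 = 0 → A_y = 3650 − 2421.1 × 0.766044 = 1795 N.

T = 2421 N, A_x = 1556 N, A_y = 1795 N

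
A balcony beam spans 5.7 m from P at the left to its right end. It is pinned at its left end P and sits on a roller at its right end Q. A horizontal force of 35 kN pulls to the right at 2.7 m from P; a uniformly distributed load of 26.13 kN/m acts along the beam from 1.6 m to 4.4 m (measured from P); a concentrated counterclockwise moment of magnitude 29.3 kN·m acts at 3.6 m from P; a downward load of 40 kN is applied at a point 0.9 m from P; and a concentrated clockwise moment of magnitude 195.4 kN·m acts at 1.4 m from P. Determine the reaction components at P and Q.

P_x = -35.00 kN, P_y = 39.20 kN, Q_y = 73.96 kN

Resultant of the distributed load: 26.13 × 2.8 = 73.164 kN at 3 m from P.
Moments about P: Q_y·5.7 − (26.13·2.8)·3 + 29.3 − 40·0.9 − 195.4 = 0 → Q_y = 421.592/5.7 = 73.9635 ≈ 73.96 kN.
ΣF_y = 0: P_y + 73.9635 − 26.13·2.8 − 40 = 0 → P_y = 39.20 kN.
ΣF_x = 0: P_x + 35 = 0 → P_x = -35.00 kN.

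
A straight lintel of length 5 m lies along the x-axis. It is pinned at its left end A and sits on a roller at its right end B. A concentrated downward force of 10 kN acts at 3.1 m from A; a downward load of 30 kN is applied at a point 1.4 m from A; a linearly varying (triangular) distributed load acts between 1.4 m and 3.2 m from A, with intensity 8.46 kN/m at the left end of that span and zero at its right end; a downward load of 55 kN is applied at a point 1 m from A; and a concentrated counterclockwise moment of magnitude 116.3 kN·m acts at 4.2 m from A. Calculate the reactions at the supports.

Resultant of the triangular load: ½ × 8.46 × 1.8 = 7.614 kN, acting at 2 m from A (one-third of the span from the peak).
Taking moments about A: B_y·5 − 10·3.1 − 30·1.4 − (½·8.46·1.8)·2 − 55·1 + 116.3 = 0 → B_y = 26.928/5 = 5.3856 ≈ 5.386 kN.
ΣF_y = 0: A_y + 5.3856 − 10 − 30 − ½·8.46·1.8 − 55 = 0 → A_y = 97.23 kN.
ΣF_x = 0: no horizontal applied forces, so A_x = 0.

A_x = 0, A_y = 97.23 kN, B_y = 5.386 kN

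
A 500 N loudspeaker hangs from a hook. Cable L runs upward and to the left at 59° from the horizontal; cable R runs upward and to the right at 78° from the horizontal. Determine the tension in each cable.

ΣF_x = 0: −T_L·cos59° + T_R·cos78° = 0 → T_R = 2.4772·T_L.
ΣF_y = 0: T_L·sin59° + T_R·sin78° = 500.
Substitute: T_L·(0.857167 + 2.4772·0.978148) = 500 → T_L = 152.428 ≈ 152.4 N.
Then T_R = 2.4772 × 152.428 = 377.6 N.

T_L = 152.4 N, T_R = 377.6 N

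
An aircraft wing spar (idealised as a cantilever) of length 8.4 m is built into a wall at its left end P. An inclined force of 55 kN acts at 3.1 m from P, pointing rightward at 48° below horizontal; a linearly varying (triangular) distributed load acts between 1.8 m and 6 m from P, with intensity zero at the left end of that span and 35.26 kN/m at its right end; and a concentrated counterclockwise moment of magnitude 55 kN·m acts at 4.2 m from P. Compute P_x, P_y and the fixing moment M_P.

P_x = -36.80 kN, P_y = 114.9 kN, M_P = 412.3 kN·m

Resultant of the triangular load: ½ × 35.26 × 4.2 = 74.046 kN, acting at 4.6 m from P (one-third of the span from the peak).
ΣF_x = 0: P_x + 55·cos48° = 0 → P_x = -36.80 kN.
ΣF_y = 0: P_y − 55·sin48° − ½·35.26·4.2 = 0 → P_y = 114.9 kN.
ΣM about P: M_P − 55·sin48°·3.1 − (½·35.26·4.2)·4.6 + 55 = 0 → M_P = 412.3 kN·m.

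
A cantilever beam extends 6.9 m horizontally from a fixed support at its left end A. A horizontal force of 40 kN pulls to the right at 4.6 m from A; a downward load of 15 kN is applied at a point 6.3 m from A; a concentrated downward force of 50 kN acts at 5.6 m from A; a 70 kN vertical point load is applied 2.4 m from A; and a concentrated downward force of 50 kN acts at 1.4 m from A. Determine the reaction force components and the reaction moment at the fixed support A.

ΣF_x = 0: A_x + 40 = 0 → A_x = -40.00 kN.
ΣF_y = 0: A_y − 15 − 50 − 70 − 50 = 0 → A_y = 185.0 kN.
ΣM about A: M_A − 15·6.3 − 50·5.6 − 70·2.4 − 50·1.4 = 0 → M_A = 612.5 kN·m.

A_x = -40.00 kN, A_y = 185.0 kN, M_A = 612.5 kN·m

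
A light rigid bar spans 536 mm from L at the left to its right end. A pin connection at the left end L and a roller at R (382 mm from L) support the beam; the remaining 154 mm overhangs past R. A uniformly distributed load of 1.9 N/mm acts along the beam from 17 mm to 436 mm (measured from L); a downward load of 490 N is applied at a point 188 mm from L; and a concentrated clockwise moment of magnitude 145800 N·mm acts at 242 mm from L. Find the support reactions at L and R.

Resultant of the distributed load: 1.9 × 419 = 796.1 N at 226.5 mm from L.
Taking moments about L: R_y·382 − (1.9·419)·226.5 − 490·188 − 145800 = 0 → R_y = 418236.65/382 = 1094.86 ≈ 1095 N.
ΣF_y = 0: L_y + 1094.86 − 1.9·419 − 490 = 0 → L_y = 191.2 N.
ΣF_x = 0: no horizontal applied forces, so L_x = 0.

L_x = 0, L_y = 191.2 N, R_y = 1095 N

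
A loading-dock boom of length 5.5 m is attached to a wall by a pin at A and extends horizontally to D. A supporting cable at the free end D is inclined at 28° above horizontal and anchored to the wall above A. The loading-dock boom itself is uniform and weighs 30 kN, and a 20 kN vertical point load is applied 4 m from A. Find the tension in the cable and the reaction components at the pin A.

ΣM about A: T·sin28°·5.5 − 30·2.75 − 20·4 = 0 → T = 162.5/(5.5·0.469472) = 62.9334 ≈ 62.93 kN.
ΣF_x = 0: A_x − T·cos28° = 0 → A_x = 62.9334 × 0.882948 = 55.57 kN.
ΣF_y = 0: A_y + T·sin28° − 30 − 20 = 0 → A_y = 50 − 62.9334 × 0.469472 = 20.45 kN.

T = 62.93 kN, A_x = 55.57 kN, A_y = 20.45 kN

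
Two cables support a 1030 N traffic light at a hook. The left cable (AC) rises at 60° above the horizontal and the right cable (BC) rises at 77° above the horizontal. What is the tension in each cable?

T_AC = 339.7 N, T_BC = 755.1 N

ΣF_x = 0: −T_AC·cos60° + T_BC·cos77° = 0 → T_BC = 2.22271·T_AC.
ΣF_y = 0: T_AC·sin60° + T_BC·sin77° = 1030.
Substitute: T_AC·(0.866025 + 2.22271·0.97437) = 1030 → T_AC = 339.736 ≈ 339.7 N.
Then T_BC = 2.22271 × 339.736 = 755.1 N.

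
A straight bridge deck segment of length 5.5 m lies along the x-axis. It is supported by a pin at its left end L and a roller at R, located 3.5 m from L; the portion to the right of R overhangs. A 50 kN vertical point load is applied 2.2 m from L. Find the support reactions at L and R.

L_x = 0, L_y = 18.57 kN, R_y = 31.43 kN

Moments about L: R_y·3.5 − 50·2.2 = 0 → R_y = 110/3.5 = 31.4286 ≈ 31.43 kN.
ΣF_y = 0: L_y + 31.4286 − 50 = 0 → L_y = 18.57 kN.
ΣF_x = 0: no horizontal applied forces, so L_x = 0.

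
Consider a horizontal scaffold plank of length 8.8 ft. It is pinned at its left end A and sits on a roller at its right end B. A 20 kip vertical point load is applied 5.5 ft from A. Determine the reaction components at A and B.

A_x = 0, A_y = 7.500 kip, B_y = 12.50 kip

ΣM about A: B_y·8.8 − 20·5.5 = 0 → B_y = 110/8.8 = 12.50 kip.
ΣF_y = 0: A_y + 12.5 − 20 = 0 → A_y = 7.500 kip.
ΣF_x = 0: no horizontal applied forces, so A_x = 0.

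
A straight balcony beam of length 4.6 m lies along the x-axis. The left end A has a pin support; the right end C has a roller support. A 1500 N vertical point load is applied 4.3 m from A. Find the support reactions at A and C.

Moments about A: C_y·4.6 − 1500·4.3 = 0 → C_y = 6450/4.6 = 1402.17 ≈ 1402 N.
ΣF_y = 0: A_y + 1402.17 − 1500 = 0 → A_y = 97.83 N.
ΣF_x = 0: no horizontal applied forces, so A_x = 0.

A_x = 0, A_y = 97.83 N, C_y = 1402 N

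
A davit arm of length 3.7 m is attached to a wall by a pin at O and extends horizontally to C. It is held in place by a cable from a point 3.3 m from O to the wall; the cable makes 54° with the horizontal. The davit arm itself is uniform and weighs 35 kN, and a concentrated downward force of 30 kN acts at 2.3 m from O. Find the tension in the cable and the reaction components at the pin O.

T = 50.10 kN, O_x = 29.45 kN, O_y = 24.47 kN

ΣM about O: T·sin54°·3.3 − 35·1.85 − 30·2.3 = 0 → T = 133.75/(3.3·0.809017) = 50.0982 ≈ 50.10 kN.
ΣF_x = 0: O_x − T·cos54° = 0 → O_x = 50.0982 × 0.587785 = 29.45 kN.
ΣF_y = 0: O_y + T·sin54° − 35 − 30 = 0 → O_y = 65 − 50.0982 × 0.809017 = 24.47 kN.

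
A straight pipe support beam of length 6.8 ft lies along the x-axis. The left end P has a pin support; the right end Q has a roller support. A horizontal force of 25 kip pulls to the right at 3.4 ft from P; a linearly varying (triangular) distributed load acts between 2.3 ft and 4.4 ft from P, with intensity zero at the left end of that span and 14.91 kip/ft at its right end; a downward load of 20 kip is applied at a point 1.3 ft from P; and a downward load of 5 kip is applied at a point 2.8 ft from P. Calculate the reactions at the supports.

Resultant of the triangular load: ½ × 14.91 × 2.1 = 15.6555 kip, acting at 3.7 ft from P (one-third of the span from the peak).
Moments about P: Q_y·6.8 − (½·14.91·2.1)·3.7 − 20·1.3 − 5·2.8 = 0 → Q_y = 97.92535/6.8 = 14.4008 ≈ 14.40 kip.
ΣF_y = 0: P_y + 14.4008 − ½·14.91·2.1 − 20 − 5 = 0 → P_y = 26.25 kip.
ΣF_x = 0: P_x + 25 = 0 → P_x = -25.00 kip.

P_x = -25.00 kip, P_y = 26.25 kip, Q_y = 14.40 kip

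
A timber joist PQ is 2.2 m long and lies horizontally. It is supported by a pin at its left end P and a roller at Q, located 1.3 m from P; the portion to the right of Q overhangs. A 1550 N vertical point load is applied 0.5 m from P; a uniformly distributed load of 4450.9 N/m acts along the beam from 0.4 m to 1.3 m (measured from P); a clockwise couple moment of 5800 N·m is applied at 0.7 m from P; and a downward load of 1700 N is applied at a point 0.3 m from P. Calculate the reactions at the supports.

Resultant of the distributed load: 4450.9 × 0.9 = 4005.81 N at 0.85 m from P.
Moments about P: Q_y·1.3 − 1550·0.5 − (4450.9·0.9)·0.85 − 5800 − 1700·0.3 = 0 → Q_y = 10489.9385/1.3 = 8069.18 ≈ 8069 N.
ΣF_y = 0: P_y + 8069.18 − 1550 − 4450.9·0.9 − 1700 = 0 → P_y = -813.4 N.
ΣF_x = 0: no horizontal applied forces, so P_x = 0.

P_x = 0, P_y = -813.4 N, Q_y = 8069 N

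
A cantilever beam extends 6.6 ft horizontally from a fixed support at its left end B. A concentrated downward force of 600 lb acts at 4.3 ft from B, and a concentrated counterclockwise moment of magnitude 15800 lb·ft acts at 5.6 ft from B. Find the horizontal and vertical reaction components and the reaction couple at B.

B_x = 0, B_y = 600.0 lb, M_B = -13220 lb·ft

ΣF_x = 0: B_x = 0.
ΣF_y = 0: B_y − 600 = 0 → B_y = 600.0 lb.
ΣM about B: M_B − 600·4.3 + 15800 = 0 → M_B = -13220 lb·ft.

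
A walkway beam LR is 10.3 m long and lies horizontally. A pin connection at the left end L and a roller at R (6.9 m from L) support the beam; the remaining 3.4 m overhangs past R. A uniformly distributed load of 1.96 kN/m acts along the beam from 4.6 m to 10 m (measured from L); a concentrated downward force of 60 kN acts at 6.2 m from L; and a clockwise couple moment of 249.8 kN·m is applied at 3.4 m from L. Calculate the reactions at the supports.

L_x = 0, L_y = -30.73 kN, R_y = 101.3 kN

Resultant of the distributed load: 1.96 × 5.4 = 10.584 kN at 7.3 m from L.
ΣM about L: R_y·6.9 − (1.96·5.4)·7.3 − 60·6.2 − 249.8 = 0 → R_y = 699.0632/6.9 = 101.314 ≈ 101.3 kN.
ΣF_y = 0: L_y + 101.314 − 1.96·5.4 − 60 = 0 → L_y = -30.73 kN.
ΣF_x = 0: no horizontal applied forces, so L_x = 0.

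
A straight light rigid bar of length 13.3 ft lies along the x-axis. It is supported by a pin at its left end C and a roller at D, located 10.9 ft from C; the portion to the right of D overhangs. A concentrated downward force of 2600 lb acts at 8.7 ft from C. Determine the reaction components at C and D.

C_x = 0, C_y = 524.8 lb, D_y = 2075 lb

Moments about C: D_y·10.9 − 2600·8.7 = 0 → D_y = 22620/10.9 = 2075.23 ≈ 2075 lb.
ΣF_y = 0: C_y + 2075.23 − 2600 = 0 → C_y = 524.8 lb.
ΣF_x = 0: no horizontal applied forces, so C_x = 0.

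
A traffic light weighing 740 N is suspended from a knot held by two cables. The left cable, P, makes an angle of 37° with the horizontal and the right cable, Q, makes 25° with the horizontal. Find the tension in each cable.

T_P = 759.6 N, T_Q = 669.3 N

ΣF_x = 0: −T_P·cos37° + T_Q·cos25° = 0 → T_Q = 0.881197·T_P.
ΣF_y = 0: T_P·sin37° + T_Q·sin25° = 740.
Substitute: T_P·(0.601815 + 0.881197·0.422618) = 740 → T_P = 759.578 ≈ 759.6 N.
Then T_Q = 0.881197 × 759.578 = 669.3 N.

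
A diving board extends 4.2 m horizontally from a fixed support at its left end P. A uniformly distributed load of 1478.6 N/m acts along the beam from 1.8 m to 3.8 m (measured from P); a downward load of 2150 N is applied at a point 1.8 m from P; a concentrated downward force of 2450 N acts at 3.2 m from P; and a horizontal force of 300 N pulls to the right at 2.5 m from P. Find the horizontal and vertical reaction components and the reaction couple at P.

P_x = -300.0 N, P_y = 7557 N, M_P = 19990 N·m

Resultant of the distributed load: 1478.6 × 2 = 2957.2 N at 2.8 m from P.
ΣF_x = 0: P_x + 300 = 0 → P_x = -300.0 N.
ΣF_y = 0: P_y − 1478.6·2 − 2150 − 2450 = 0 → P_y = 7557 N.
ΣM about P: M_P − (1478.6·2)·2.8 − 2150·1.8 − 2450·3.2 = 0 → M_P = 19990 N·m.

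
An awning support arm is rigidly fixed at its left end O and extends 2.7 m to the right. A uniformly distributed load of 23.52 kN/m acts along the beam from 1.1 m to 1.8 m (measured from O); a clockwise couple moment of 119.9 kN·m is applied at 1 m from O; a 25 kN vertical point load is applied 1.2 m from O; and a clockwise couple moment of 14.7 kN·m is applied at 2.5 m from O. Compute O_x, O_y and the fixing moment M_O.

Resultant of the distributed load: 23.52 × 0.7 = 16.464 kN at 1.45 m from O.
ΣF_x = 0: O_x = 0.
ΣF_y = 0: O_y − 23.52·0.7 − 25 = 0 → O_y = 41.46 kN.
ΣM about O: M_O − (23.52·0.7)·1.45 − 119.9 − 25·1.2 − 14.7 = 0 → M_O = 188.5 kN·m.

O_x = 0, O_y = 41.46 kN, M_O = 188.5 kN·m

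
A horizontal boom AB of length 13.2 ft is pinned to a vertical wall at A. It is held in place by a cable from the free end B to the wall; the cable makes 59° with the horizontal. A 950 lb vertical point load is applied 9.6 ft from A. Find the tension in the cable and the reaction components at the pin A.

T = 806.0 lb, A_x = 415.1 lb, A_y = 259.1 lb

ΣM about A: T·sin59°·13.2 − 950·9.6 = 0 → T = 9120/(13.2·0.857167) = 806.038 ≈ 806.0 lb.
ΣF_x = 0: A_x − T·cos59° = 0 → A_x = 806.038 × 0.515038 = 415.1 lb.
ΣF_y = 0: A_y + T·sin59° − 950 = 0 → A_y = 950 − 806.038 × 0.857167 = 259.1 lb.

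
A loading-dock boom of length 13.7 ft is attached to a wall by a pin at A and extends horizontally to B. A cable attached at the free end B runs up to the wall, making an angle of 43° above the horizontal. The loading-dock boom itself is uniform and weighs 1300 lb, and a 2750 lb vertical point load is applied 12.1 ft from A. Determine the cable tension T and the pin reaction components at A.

ΣM about A: T·sin43°·13.7 − 1300·6.85 − 2750·12.1 = 0 → T = 42180/(13.7·0.681998) = 4514.43 ≈ 4514 lb.
ΣF_x = 0: A_x − T·cos43° = 0 → A_x = 4514.43 × 0.731354 = 3302 lb.
ΣF_y = 0: A_y + T·sin43° − 1300 − 2750 = 0 → A_y = 4050 − 4514.43 × 0.681998 = 971.2 lb.

T = 4514 lb, A_x = 3302 lb, A_y = 971.2 lb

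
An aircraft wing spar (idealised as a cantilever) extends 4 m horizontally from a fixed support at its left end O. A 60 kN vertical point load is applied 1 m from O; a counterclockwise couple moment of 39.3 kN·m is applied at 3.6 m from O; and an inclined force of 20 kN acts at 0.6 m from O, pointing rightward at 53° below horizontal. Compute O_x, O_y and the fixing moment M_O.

ΣF_x = 0: O_x + 20·cos53° = 0 → O_x = -12.04 kN.
ΣF_y = 0: O_y − 60 − 20·sin53° = 0 → O_y = 75.97 kN.
ΣM about O: M_O − 60·1 + 39.3 − 20·sin53°·0.6 = 0 → M_O = 30.28 kN·m.

O_x = -12.04 kN, O_y = 75.97 kN, M_O = 30.28 kN·m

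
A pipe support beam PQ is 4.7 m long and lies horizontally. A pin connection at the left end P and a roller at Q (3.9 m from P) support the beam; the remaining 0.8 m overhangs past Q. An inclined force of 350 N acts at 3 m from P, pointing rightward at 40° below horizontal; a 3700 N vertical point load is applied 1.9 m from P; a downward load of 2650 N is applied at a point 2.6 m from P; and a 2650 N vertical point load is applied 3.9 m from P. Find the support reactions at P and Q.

P_x = -268.1 N, P_y = 2833 N, Q_y = 6392 N

Moments about P: Q_y·3.9 − 350·sin40°·3 − 3700·1.9 − 2650·2.6 − 2650·3.9 = 0 → Q_y = 24929.9/3.9 = 6392.28 ≈ 6392 N.
ΣF_y = 0: P_y + 6392.28 − 350·sin40° − 3700 − 2650 − 2650 = 0 → P_y = 2833 N.
ΣF_x = 0: P_x + 350·cos40° = 0 → P_x = -268.1 N.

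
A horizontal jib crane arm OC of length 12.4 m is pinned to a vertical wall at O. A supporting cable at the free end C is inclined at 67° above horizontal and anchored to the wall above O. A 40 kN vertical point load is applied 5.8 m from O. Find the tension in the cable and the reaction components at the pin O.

T = 20.33 kN, O_x = 7.942 kN, O_y = 21.29 kN

ΣM about O: T·sin67°·12.4 − 40·5.8 = 0 → T = 232/(12.4·0.920505) = 20.3254 ≈ 20.33 kN.
ΣF_x = 0: O_x − T·cos67° = 0 → O_x = 20.3254 × 0.390731 = 7.942 kN.
ΣF_y = 0: O_y + T·sin67° − 40 = 0 → O_y = 40 − 20.3254 × 0.920505 = 21.29 kN.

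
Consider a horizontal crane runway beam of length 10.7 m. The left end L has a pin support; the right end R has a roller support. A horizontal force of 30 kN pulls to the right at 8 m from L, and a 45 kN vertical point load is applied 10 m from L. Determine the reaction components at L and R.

L_x = -30.00 kN, L_y = 2.944 kN, R_y = 42.06 kN

Moments about L: R_y·10.7 − 45·10 = 0 → R_y = 450/10.7 = 42.0561 ≈ 42.06 kN.
ΣF_y = 0: L_y + 42.0561 − 45 = 0 → L_y = 2.944 kN.
ΣF_x = 0: L_x + 30 = 0 → L_x = -30.00 kN.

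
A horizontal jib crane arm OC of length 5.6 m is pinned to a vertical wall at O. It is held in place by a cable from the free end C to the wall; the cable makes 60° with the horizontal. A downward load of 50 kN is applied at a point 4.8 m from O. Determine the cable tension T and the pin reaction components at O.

T = 49.49 kN, O_x = 24.74 kN, O_y = 7.143 kN

ΣM about O: T·sin60°·5.6 − 50·4.8 = 0 → T = 240/(5.6·0.866025) = 49.4872 ≈ 49.49 kN.
ΣF_x = 0: O_x − T·cos60° = 0 → O_x = 49.4872 × 0.5 = 24.74 kN.
ΣF_y = 0: O_y + T·sin60° − 50 = 0 → O_y = 50 − 49.4872 × 0.866025 = 7.143 kN.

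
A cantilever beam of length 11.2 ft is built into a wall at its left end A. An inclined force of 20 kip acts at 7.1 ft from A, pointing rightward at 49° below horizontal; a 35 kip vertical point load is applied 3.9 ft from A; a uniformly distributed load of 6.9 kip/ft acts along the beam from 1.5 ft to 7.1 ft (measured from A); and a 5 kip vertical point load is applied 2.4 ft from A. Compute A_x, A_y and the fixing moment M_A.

A_x = -13.12 kip, A_y = 93.73 kip, M_A = 421.8 kip·ft

Resultant of the distributed load: 6.9 × 5.6 = 38.64 kip at 4.3 ft from A.
ΣF_x = 0: A_x + 20·cos49° = 0 → A_x = -13.12 kip.
ΣF_y = 0: A_y − 20·sin49° − 35 − 6.9·5.6 − 5 = 0 → A_y = 93.73 kip.
ΣM about A: M_A − 20·sin49°·7.1 − 35·3.9 − (6.9·5.6)·4.3 − 5·2.4 = 0 → M_A = 421.8 kip·ft.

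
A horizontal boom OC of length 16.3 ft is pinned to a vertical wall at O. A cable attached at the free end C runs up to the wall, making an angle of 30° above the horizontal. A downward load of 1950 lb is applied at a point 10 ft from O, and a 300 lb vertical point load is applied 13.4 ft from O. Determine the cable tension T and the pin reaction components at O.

T = 2886 lb, O_x = 2499 lb, O_y = 807.1 lb

ΣM about O: T·sin30°·16.3 − 1950·10 − 300·13.4 = 0 → T = 23520/(16.3·0.5) = 2885.89 ≈ 2886 lb.
ΣF_x = 0: O_x − T·cos30° = 0 → O_x = 2885.89 × 0.866025 = 2499 lb.
ΣF_y = 0: O_y + T·sin30° − 1950 − 300 = 0 → O_y = 2250 − 2885.89 × 0.5 = 807.1 lb.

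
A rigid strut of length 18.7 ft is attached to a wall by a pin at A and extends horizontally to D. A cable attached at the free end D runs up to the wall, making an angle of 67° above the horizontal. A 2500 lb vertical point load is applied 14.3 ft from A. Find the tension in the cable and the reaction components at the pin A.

ΣM about A: T·sin67°·18.7 − 2500·14.3 = 0 → T = 35750/(18.7·0.920505) = 2076.87 ≈ 2077 lb.
ΣF_x = 0: A_x − T·cos67° = 0 → A_x = 2076.87 × 0.390731 = 811.5 lb.
ΣF_y = 0: A_y + T·sin67° − 2500 = 0 → A_y = 2500 − 2076.87 × 0.920505 = 588.2 lb.

T = 2077 lb, A_x = 811.5 lb, A_y = 588.2 lb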